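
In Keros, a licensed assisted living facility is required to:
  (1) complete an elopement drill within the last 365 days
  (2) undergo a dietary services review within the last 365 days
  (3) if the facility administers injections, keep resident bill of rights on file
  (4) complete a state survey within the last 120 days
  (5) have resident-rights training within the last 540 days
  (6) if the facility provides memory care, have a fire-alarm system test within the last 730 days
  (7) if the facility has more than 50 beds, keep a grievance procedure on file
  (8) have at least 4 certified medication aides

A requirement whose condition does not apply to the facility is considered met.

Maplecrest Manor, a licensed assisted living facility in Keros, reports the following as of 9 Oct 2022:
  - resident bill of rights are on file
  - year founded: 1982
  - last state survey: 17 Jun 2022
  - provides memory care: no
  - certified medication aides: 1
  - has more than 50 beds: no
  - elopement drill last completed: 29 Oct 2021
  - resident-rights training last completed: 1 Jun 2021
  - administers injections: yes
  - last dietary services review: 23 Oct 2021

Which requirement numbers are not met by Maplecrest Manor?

1. elopement drill 345 days ago vs limit 365 → met
2. dietary services review 351 days ago vs limit 365 → met
3. condition 'administers injections' holds; resident bill of rights present → met
4. state survey 114 days ago vs limit 120 → met
5. resident-rights training 495 days ago vs limit 540 → met
6. condition 'provides memory care' does not hold → requirement n/a → met
7. condition 'has more than 50 beds' does not hold → requirement n/a → met
8. certified medication aides 1 < 4 → not met
Not met: 8

8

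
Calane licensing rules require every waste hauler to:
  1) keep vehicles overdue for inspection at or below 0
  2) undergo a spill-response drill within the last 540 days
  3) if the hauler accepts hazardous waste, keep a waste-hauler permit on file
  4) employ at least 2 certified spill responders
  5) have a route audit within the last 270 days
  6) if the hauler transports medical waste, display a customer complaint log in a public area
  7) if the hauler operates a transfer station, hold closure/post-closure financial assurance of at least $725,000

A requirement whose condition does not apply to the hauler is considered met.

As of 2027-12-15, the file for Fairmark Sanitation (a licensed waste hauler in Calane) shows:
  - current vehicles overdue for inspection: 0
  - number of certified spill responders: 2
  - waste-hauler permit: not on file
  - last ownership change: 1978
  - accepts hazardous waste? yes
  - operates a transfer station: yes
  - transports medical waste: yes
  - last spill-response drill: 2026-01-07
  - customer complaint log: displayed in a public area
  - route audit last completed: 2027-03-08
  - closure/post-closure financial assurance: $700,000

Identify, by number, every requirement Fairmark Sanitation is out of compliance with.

1. vehicles overdue for inspection 0 ≤ 0 → met
2. spill-response drill 707 days ago vs limit 540 → not met
3. condition 'accepts hazardous waste' holds; waste-hauler permit absent → not met
4. certified spill responders 2 ≥ 2 → met
5. route audit 282 days ago vs limit 270 → not met
6. condition 'transports medical waste' holds; customer complaint log present → met
7. condition 'operates a transfer station' holds; closure/post-closure financial assurance $700,000 < $725,000 → not met
Not met: 2, 3, 5, 7

2, 3, 5, 7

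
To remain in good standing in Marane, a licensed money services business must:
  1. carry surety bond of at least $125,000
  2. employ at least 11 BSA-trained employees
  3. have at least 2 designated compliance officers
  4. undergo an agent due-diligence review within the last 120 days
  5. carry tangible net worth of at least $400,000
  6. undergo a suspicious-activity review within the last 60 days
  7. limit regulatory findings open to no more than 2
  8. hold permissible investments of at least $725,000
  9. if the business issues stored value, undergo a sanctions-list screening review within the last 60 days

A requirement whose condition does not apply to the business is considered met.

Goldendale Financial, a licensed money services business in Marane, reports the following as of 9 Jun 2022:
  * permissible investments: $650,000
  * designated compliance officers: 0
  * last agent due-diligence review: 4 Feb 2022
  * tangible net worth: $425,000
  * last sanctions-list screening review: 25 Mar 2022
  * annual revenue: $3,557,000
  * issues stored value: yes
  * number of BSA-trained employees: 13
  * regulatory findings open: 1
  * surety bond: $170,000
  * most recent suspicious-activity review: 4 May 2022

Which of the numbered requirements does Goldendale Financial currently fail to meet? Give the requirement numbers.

1. surety bond $170,000 ≥ $125,000 → met
2. BSA-trained employees 13 ≥ 11 → met
3. designated compliance officers 0 < 2 → not met
4. agent due-diligence review 125 days ago vs limit 120 → not met
5. tangible net worth $425,000 ≥ $400,000 → met
6. suspicious-activity review 36 days ago vs limit 60 → met
7. regulatory findings open 1 ≤ 2 → met
8. permissible investments $650,000 < $725,000 → not met
9. condition 'issues stored value' holds; sanctions-list screening review 76 days ago vs limit 60 → not met
Not met: 3, 4, 8, 9

3, 4, 8, 9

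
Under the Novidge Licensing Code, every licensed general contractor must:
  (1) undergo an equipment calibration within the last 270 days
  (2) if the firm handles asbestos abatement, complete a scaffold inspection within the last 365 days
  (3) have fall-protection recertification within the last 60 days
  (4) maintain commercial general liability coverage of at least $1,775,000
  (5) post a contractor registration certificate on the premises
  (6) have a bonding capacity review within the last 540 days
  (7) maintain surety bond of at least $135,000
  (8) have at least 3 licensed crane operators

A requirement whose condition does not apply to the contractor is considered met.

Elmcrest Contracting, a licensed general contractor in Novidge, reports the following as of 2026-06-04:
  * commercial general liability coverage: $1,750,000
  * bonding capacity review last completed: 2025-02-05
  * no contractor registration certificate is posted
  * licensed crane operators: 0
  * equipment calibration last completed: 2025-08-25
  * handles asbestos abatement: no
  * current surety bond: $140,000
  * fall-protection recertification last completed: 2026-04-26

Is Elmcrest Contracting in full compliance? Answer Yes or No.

No

1. equipment calibration 283 days ago vs limit 270 → not met
2. condition 'handles asbestos abatement' does not hold → requirement n/a → met
3. fall-protection recertification 39 days ago vs limit 60 → met
4. commercial general liability coverage $1,750,000 < $1,775,000 → not met
5. contractor registration certificate absent → not met
6. bonding capacity review 484 days ago vs limit 540 → met
7. surety bond $140,000 ≥ $135,000 → met
8. licensed crane operators 0 < 3 → not met
Not met: 1, 4, 5, 8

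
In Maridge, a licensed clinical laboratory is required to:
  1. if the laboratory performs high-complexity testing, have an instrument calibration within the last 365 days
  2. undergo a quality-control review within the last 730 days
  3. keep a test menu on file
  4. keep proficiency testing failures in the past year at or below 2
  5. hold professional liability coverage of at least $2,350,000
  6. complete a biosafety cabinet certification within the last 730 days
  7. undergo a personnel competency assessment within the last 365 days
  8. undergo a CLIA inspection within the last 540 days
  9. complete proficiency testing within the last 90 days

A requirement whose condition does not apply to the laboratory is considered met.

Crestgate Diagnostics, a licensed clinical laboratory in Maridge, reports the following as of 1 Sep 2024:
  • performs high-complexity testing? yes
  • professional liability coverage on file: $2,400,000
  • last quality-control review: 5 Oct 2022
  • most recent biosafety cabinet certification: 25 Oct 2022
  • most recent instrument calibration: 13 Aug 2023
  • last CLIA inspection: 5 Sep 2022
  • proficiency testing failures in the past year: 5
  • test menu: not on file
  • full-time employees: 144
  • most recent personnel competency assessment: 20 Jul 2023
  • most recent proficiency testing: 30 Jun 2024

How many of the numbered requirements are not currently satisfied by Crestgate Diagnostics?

5

1. condition 'performs high-complexity testing' holds; instrument calibration 385 days ago vs limit 365 → not met
2. quality-control review 697 days ago vs limit 730 → met
3. test menu absent → not met
4. proficiency testing failures in the past year 5 > 2 → not met
5. professional liability coverage $2,400,000 ≥ $2,350,000 → met
6. biosafety cabinet certification 677 days ago vs limit 730 → met
7. personnel competency assessment 409 days ago vs limit 365 → not met
8. CLIA inspection 727 days ago vs limit 540 → not met
9. proficiency testing 63 days ago vs limit 90 → met
Not met: 5 of 9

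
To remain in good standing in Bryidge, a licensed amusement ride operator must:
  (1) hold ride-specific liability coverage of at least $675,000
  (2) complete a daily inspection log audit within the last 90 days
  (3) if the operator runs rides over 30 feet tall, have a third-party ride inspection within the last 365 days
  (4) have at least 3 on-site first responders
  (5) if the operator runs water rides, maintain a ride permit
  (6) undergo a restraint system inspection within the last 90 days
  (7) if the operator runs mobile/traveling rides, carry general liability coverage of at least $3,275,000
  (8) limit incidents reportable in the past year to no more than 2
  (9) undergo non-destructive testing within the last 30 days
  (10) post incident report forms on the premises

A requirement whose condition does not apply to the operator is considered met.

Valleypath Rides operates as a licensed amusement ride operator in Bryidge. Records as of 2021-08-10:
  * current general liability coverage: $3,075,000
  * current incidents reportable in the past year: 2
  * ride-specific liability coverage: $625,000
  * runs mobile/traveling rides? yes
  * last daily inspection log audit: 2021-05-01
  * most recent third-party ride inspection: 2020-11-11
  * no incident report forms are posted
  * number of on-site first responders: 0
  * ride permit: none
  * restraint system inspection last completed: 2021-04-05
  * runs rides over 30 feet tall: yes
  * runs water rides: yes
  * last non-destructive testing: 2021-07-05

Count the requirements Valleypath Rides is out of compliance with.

1. ride-specific liability coverage $625,000 < $675,000 → not met
2. daily inspection log audit 101 days ago vs limit 90 → not met
3. condition 'runs rides over 30 feet tall' holds; third-party ride inspection 272 days ago vs limit 365 → met
4. on-site first responders 0 < 3 → not met
5. condition 'runs water rides' holds; ride permit absent → not met
6. restraint system inspection 127 days ago vs limit 90 → not met
7. condition 'runs mobile/traveling rides' holds; general liability coverage $3,075,000 < $3,275,000 → not met
8. incidents reportable in the past year 2 ≤ 2 → met
9. non-destructive testing 36 days ago vs limit 30 → not met
10. incident report forms absent → not met
Not met: 8 of 10

8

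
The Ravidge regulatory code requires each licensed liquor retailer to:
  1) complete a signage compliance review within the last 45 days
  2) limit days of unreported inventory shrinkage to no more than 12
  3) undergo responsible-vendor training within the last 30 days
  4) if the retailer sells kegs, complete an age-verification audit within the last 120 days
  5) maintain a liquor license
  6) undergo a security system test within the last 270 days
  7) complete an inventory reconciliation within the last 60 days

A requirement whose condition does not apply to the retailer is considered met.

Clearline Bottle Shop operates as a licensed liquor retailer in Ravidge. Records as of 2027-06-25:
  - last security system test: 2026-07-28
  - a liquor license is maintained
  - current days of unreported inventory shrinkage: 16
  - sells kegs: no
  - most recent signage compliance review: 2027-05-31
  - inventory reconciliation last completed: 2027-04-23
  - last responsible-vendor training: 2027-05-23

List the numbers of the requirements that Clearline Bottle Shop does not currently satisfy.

1. signage compliance review 25 days ago vs limit 45 → met
2. days of unreported inventory shrinkage 16 > 12 → not met
3. responsible-vendor training 33 days ago vs limit 30 → not met
4. condition 'sells kegs' does not hold → requirement n/a → met
5. liquor license present → met
6. security system test 332 days ago vs limit 270 → not met
7. inventory reconciliation 63 days ago vs limit 60 → not met
Not met: 2, 3, 6, 7

2, 3, 6, 7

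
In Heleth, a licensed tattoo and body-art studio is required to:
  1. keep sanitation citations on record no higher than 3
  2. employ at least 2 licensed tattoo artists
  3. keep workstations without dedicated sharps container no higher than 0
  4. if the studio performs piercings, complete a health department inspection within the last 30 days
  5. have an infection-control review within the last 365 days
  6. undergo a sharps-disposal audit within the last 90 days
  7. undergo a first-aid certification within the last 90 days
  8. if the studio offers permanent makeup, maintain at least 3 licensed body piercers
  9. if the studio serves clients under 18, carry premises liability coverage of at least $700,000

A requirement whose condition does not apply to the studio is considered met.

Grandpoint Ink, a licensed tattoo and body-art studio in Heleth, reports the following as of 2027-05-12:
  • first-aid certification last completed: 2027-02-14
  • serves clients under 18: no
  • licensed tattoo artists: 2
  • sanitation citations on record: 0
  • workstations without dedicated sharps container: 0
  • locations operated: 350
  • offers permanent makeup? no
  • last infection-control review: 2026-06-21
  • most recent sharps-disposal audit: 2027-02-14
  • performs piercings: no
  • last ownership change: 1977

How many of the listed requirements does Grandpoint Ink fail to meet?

0

1. sanitation citations on record 0 ≤ 3 → met
2. licensed tattoo artists 2 ≥ 2 → met
3. workstations without dedicated sharps container 0 ≤ 0 → met
4. condition 'performs piercings' does not hold → requirement n/a → met
5. infection-control review 325 days ago vs limit 365 → met
6. sharps-disposal audit 87 days ago vs limit 90 → met
7. first-aid certification 87 days ago vs limit 90 → met
8. condition 'offers permanent makeup' does not hold → requirement n/a → met
9. condition 'serves clients under 18' does not hold → requirement n/a → met
Not met: 0 of 9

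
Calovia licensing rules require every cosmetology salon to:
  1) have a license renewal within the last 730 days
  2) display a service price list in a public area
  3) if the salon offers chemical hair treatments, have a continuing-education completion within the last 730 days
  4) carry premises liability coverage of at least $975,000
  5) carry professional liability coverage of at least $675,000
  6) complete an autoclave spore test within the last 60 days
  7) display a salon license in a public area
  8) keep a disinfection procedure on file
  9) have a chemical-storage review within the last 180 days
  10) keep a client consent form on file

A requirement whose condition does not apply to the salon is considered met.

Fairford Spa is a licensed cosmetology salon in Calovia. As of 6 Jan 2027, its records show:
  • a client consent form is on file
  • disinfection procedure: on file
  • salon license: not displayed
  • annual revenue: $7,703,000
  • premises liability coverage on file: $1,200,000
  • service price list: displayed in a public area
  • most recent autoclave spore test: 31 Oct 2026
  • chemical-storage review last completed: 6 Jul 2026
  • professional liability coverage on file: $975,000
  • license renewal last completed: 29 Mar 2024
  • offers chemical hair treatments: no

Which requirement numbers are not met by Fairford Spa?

1, 6, 7, 9

1. license renewal 1013 days ago vs limit 730 → not met
2. service price list present → met
3. condition 'offers chemical hair treatments' does not hold → requirement n/a → met
4. premises liability coverage $1,200,000 ≥ $975,000 → met
5. professional liability coverage $975,000 ≥ $675,000 → met
6. autoclave spore test 67 days ago vs limit 60 → not met
7. salon license absent → not met
8. disinfection procedure present → met
9. chemical-storage review 184 days ago vs limit 180 → not met
10. client consent form present → met
Not met: 1, 6, 7, 9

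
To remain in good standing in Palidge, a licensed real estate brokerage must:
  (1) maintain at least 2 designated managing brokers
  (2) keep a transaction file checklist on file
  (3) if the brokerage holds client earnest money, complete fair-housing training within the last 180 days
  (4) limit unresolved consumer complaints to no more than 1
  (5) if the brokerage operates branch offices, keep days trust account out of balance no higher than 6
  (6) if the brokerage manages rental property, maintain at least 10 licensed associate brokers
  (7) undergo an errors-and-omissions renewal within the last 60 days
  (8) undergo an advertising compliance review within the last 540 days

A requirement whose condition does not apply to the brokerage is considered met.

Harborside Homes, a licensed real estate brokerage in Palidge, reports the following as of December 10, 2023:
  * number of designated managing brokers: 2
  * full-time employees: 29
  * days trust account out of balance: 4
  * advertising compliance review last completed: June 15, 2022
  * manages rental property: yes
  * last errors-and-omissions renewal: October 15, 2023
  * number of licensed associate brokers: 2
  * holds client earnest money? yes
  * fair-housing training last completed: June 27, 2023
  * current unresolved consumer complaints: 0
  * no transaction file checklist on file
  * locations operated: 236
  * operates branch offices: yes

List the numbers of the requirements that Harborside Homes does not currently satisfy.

2, 6, 8

1. designated managing brokers 2 ≥ 2 → met
2. transaction file checklist absent → not met
3. condition 'holds client earnest money' holds; fair-housing training 166 days ago vs limit 180 → met
4. unresolved consumer complaints 0 ≤ 1 → met
5. condition 'operates branch offices' holds; days trust account out of balance 4 ≤ 6 → met
6. condition 'manages rental property' holds; licensed associate brokers 2 < 10 → not met
7. errors-and-omissions renewal 56 days ago vs limit 60 → met
8. advertising compliance review 543 days ago vs limit 540 → not met
Not met: 2, 6, 8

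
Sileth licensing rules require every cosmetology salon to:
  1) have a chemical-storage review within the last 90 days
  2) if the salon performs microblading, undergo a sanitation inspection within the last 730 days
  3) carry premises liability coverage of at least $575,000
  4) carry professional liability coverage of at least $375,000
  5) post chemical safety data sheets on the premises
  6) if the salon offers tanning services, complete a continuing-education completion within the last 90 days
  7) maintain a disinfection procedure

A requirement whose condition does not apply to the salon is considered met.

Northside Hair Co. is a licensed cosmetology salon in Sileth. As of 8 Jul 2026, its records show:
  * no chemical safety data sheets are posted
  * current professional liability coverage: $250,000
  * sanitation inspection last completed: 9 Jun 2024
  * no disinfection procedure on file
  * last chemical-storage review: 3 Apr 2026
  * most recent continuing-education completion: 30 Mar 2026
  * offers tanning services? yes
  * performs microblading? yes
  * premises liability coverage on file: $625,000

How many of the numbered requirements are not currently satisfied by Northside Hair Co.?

1. chemical-storage review 96 days ago vs limit 90 → not met
2. condition 'performs microblading' holds; sanitation inspection 759 days ago vs limit 730 → not met
3. premises liability coverage $625,000 ≥ $575,000 → met
4. professional liability coverage $250,000 < $375,000 → not met
5. chemical safety data sheets absent → not met
6. condition 'offers tanning services' holds; continuing-education completion 100 days ago vs limit 90 → not met
7. disinfection procedure absent → not met
Not met: 6 of 7

6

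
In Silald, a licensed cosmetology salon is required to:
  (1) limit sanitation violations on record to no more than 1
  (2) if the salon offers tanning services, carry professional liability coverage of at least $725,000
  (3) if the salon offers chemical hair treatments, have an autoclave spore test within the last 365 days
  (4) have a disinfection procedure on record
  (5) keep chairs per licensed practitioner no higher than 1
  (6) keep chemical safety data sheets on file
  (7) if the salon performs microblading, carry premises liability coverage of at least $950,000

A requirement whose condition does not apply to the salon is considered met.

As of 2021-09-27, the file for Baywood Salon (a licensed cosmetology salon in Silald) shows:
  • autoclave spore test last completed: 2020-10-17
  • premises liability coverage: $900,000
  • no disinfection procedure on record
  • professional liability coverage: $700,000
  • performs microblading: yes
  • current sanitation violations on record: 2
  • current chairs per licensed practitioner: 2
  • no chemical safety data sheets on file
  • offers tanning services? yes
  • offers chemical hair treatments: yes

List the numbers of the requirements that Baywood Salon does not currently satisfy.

1, 2, 4, 5, 6, 7

1. sanitation violations on record 2 > 1 → not met
2. condition 'offers tanning services' holds; professional liability coverage $700,000 < $725,000 → not met
3. condition 'offers chemical hair treatments' holds; autoclave spore test 345 days ago vs limit 365 → met
4. disinfection procedure absent → not met
5. chairs per licensed practitioner 2 > 1 → not met
6. chemical safety data sheets absent → not met
7. condition 'performs microblading' holds; premises liability coverage $900,000 < $950,000 → not met
Not met: 1, 2, 4, 5, 6, 7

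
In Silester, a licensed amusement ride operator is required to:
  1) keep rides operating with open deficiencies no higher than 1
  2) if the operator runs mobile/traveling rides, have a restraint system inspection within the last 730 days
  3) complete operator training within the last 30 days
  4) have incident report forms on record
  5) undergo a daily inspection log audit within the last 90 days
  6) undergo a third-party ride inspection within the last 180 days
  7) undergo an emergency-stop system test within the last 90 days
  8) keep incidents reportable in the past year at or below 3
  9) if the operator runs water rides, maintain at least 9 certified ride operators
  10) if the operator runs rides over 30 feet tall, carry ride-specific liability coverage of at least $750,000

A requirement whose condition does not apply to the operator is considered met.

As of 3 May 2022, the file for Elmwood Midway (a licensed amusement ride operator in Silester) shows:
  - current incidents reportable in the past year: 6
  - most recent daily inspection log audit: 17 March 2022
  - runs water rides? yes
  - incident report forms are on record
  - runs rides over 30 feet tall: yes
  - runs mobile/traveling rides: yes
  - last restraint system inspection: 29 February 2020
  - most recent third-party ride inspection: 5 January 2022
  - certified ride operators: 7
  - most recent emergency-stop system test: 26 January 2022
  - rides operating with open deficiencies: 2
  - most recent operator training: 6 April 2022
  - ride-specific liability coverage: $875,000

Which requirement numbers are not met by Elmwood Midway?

1. rides operating with open deficiencies 2 > 1 → not met
2. condition 'runs mobile/traveling rides' holds; restraint system inspection 794 days ago vs limit 730 → not met
3. operator training 27 days ago vs limit 30 → met
4. incident report forms present → met
5. daily inspection log audit 47 days ago vs limit 90 → met
6. third-party ride inspection 118 days ago vs limit 180 → met
7. emergency-stop system test 97 days ago vs limit 90 → not met
8. incidents reportable in the past year 6 > 3 → not met
9. condition 'runs water rides' holds; certified ride operators 7 < 9 → not met
10. condition 'runs rides over 30 feet tall' holds; ride-specific liability coverage $875,000 ≥ $750,000 → met
Not met: 1, 2, 7, 8, 9

1, 2, 7, 8, 9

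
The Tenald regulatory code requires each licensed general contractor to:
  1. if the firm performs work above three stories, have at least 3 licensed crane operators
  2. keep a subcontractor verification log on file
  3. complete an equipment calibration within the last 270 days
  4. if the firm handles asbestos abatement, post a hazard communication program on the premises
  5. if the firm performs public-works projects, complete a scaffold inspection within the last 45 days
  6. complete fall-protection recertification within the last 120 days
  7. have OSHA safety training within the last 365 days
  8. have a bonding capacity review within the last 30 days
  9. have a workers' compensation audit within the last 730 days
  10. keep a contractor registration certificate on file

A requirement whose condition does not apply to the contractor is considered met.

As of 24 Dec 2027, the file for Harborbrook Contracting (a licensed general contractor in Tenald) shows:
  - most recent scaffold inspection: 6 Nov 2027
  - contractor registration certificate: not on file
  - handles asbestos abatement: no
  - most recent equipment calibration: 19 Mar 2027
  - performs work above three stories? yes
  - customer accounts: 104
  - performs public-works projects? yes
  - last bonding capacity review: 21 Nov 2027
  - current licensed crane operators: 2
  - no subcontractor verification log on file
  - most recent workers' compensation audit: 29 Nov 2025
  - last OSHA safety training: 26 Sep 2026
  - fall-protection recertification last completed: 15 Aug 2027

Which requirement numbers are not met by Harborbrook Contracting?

1, 2, 3, 5, 6, 7, 8, 9, 10

1. condition 'performs work above three stories' holds; licensed crane operators 2 < 3 → not met
2. subcontractor verification log absent → not met
3. equipment calibration 280 days ago vs limit 270 → not met
4. condition 'handles asbestos abatement' does not hold → requirement n/a → met
5. condition 'performs public-works projects' holds; scaffold inspection 48 days ago vs limit 45 → not met
6. fall-protection recertification 131 days ago vs limit 120 → not met
7. OSHA safety training 454 days ago vs limit 365 → not met
8. bonding capacity review 33 days ago vs limit 30 → not met
9. workers' compensation audit 755 days ago vs limit 730 → not met
10. contractor registration certificate absent → not met
Not met: 1, 2, 3, 5, 6, 7, 8, 9, 10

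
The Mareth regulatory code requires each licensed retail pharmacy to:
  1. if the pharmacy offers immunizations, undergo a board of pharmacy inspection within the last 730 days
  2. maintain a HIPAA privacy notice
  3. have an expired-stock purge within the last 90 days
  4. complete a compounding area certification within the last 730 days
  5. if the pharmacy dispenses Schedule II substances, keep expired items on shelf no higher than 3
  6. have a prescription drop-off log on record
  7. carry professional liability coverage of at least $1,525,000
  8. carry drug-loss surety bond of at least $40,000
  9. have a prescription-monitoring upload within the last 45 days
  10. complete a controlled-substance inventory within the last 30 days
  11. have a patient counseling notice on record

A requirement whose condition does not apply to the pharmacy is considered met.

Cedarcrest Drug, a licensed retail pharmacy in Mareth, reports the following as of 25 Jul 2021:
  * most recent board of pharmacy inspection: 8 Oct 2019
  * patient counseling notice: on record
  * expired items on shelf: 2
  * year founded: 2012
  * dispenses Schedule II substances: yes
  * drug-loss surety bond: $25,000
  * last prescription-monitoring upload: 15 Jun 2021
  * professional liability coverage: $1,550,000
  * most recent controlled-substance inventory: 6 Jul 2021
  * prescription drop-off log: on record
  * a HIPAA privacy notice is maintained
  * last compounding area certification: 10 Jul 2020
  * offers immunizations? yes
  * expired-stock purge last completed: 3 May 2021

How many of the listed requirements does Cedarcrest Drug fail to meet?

1. condition 'offers immunizations' holds; board of pharmacy inspection 656 days ago vs limit 730 → met
2. HIPAA privacy notice present → met
3. expired-stock purge 83 days ago vs limit 90 → met
4. compounding area certification 380 days ago vs limit 730 → met
5. condition 'dispenses Schedule II substances' holds; expired items on shelf 2 ≤ 3 → met
6. prescription drop-off log present → met
7. professional liability coverage $1,550,000 ≥ $1,525,000 → met
8. drug-loss surety bond $25,000 < $40,000 → not met
9. prescription-monitoring upload 40 days ago vs limit 45 → met
10. controlled-substance inventory 19 days ago vs limit 30 → met
11. patient counseling notice present → met
Not met: 1 of 11

1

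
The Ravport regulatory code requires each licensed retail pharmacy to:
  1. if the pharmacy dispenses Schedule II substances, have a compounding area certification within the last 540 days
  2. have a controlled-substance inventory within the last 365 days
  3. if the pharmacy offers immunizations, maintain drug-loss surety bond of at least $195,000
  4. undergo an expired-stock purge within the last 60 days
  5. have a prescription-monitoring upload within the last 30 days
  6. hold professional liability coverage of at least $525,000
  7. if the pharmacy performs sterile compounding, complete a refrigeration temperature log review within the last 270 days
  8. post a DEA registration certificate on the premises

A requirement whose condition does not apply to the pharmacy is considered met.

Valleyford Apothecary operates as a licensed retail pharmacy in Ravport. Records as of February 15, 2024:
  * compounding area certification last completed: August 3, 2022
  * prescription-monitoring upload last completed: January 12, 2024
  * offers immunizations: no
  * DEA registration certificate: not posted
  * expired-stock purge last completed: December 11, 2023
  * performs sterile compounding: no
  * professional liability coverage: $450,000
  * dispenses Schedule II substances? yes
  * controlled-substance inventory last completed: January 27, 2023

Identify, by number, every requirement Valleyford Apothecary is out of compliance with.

1, 2, 4, 5, 6, 8

1. condition 'dispenses Schedule II substances' holds; compounding area certification 561 days ago vs limit 540 → not met
2. controlled-substance inventory 384 days ago vs limit 365 → not met
3. condition 'offers immunizations' does not hold → requirement n/a → met
4. expired-stock purge 66 days ago vs limit 60 → not met
5. prescription-monitoring upload 34 days ago vs limit 30 → not met
6. professional liability coverage $450,000 < $525,000 → not met
7. condition 'performs sterile compounding' does not hold → requirement n/a → met
8. DEA registration certificate absent → not met
Not met: 1, 2, 4, 5, 6, 8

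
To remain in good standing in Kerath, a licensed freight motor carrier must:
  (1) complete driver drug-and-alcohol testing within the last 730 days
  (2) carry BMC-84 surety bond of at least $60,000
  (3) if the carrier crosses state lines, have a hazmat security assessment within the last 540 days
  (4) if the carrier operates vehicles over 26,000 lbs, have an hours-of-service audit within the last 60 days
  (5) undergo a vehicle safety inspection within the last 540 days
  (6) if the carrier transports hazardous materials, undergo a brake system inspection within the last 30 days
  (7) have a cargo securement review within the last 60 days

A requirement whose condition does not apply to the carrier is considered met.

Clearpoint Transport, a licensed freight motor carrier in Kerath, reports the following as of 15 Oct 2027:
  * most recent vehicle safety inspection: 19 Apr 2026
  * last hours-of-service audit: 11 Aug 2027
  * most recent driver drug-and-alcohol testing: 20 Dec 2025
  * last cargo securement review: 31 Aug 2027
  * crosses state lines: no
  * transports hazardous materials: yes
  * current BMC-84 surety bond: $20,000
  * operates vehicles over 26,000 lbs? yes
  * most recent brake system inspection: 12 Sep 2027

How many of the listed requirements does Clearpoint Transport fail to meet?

4

1. driver drug-and-alcohol testing 664 days ago vs limit 730 → met
2. BMC-84 surety bond $20,000 < $60,000 → not met
3. condition 'crosses state lines' does not hold → requirement n/a → met
4. condition 'operates vehicles over 26,000 lbs' holds; hours-of-service audit 65 days ago vs limit 60 → not met
5. vehicle safety inspection 544 days ago vs limit 540 → not met
6. condition 'transports hazardous materials' holds; brake system inspection 33 days ago vs limit 30 → not met
7. cargo securement review 45 days ago vs limit 60 → met
Not met: 4 of 7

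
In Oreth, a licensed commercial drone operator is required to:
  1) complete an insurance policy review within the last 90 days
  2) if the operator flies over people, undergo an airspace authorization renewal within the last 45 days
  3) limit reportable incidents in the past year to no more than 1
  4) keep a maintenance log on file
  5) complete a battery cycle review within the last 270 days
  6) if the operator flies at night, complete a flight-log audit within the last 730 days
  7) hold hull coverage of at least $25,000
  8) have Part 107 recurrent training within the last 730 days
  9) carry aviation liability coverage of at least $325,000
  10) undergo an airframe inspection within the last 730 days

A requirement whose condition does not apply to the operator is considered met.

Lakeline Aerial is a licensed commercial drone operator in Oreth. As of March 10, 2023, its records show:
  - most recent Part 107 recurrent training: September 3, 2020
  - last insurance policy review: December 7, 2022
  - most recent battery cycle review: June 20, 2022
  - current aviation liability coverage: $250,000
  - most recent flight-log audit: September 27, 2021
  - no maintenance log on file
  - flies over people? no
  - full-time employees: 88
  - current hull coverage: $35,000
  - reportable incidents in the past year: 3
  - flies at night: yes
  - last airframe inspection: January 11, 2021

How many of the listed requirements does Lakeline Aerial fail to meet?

6

1. insurance policy review 93 days ago vs limit 90 → not met
2. condition 'flies over people' does not hold → requirement n/a → met
3. reportable incidents in the past year 3 > 1 → not met
4. maintenance log absent → not met
5. battery cycle review 263 days ago vs limit 270 → met
6. condition 'flies at night' holds; flight-log audit 529 days ago vs limit 730 → met
7. hull coverage $35,000 ≥ $25,000 → met
8. Part 107 recurrent training 918 days ago vs limit 730 → not met
9. aviation liability coverage $250,000 < $325,000 → not met
10. airframe inspection 788 days ago vs limit 730 → not met
Not met: 6 of 10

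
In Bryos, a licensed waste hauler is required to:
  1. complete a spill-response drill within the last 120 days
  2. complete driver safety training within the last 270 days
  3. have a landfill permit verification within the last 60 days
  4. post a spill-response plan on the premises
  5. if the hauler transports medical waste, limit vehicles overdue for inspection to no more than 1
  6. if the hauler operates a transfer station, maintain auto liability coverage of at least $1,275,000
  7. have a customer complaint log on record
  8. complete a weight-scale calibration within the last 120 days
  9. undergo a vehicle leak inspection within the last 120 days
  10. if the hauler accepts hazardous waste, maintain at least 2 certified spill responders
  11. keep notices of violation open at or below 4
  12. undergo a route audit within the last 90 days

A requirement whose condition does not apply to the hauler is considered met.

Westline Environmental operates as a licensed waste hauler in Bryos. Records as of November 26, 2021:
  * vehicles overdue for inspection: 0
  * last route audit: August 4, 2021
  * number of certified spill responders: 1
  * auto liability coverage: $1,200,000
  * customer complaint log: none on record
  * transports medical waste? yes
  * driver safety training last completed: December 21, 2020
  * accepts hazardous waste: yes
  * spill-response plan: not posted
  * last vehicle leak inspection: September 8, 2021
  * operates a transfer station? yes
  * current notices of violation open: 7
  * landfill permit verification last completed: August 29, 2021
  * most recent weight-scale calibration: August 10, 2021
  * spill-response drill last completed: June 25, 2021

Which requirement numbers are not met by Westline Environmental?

1, 2, 3, 4, 6, 7, 10, 11, 12

1. spill-response drill 154 days ago vs limit 120 → not met
2. driver safety training 340 days ago vs limit 270 → not met
3. landfill permit verification 89 days ago vs limit 60 → not met
4. spill-response plan absent → not met
5. condition 'transports medical waste' holds; vehicles overdue for inspection 0 ≤ 1 → met
6. condition 'operates a transfer station' holds; auto liability coverage $1,200,000 < $1,275,000 → not met
7. customer complaint log absent → not met
8. weight-scale calibration 108 days ago vs limit 120 → met
9. vehicle leak inspection 79 days ago vs limit 120 → met
10. condition 'accepts hazardous waste' holds; certified spill responders 1 < 2 → not met
11. notices of violation open 7 > 4 → not met
12. route audit 114 days ago vs limit 90 → not met
Not met: 1, 2, 3, 4, 6, 7, 10, 11, 12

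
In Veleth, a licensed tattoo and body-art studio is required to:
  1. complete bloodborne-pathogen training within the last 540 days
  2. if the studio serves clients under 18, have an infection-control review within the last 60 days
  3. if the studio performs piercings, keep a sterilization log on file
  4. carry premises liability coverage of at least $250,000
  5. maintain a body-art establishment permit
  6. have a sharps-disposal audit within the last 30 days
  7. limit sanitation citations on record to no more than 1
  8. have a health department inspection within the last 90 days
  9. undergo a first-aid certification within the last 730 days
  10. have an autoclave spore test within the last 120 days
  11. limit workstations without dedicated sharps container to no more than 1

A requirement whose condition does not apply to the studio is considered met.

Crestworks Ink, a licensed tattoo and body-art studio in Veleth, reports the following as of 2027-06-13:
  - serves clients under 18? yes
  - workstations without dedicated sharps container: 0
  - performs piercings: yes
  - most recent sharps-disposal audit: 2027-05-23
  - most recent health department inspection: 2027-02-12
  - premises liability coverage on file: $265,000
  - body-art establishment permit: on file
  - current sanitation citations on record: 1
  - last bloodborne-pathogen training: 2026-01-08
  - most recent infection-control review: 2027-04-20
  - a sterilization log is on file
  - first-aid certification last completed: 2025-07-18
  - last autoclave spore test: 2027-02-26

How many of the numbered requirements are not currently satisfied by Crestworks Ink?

1. bloodborne-pathogen training 521 days ago vs limit 540 → met
2. condition 'serves clients under 18' holds; infection-control review 54 days ago vs limit 60 → met
3. condition 'performs piercings' holds; sterilization log present → met
4. premises liability coverage $265,000 ≥ $250,000 → met
5. body-art establishment permit present → met
6. sharps-disposal audit 21 days ago vs limit 30 → met
7. sanitation citations on record 1 ≤ 1 → met
8. health department inspection 121 days ago vs limit 90 → not met
9. first-aid certification 695 days ago vs limit 730 → met
10. autoclave spore test 107 days ago vs limit 120 → met
11. workstations without dedicated sharps container 0 ≤ 1 → met
Not met: 1 of 11

1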